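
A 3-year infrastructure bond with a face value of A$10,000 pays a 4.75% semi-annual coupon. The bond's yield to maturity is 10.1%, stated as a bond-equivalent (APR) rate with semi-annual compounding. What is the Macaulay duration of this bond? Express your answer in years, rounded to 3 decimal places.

2.816 years

Periodic yield y = 0.0505. Discount each cash flow and weight by its period:
  t   CF        PV=CF/(1+0.0505)^t    t·PV
  1       237.50       226.0828       226.0828
  2       237.50       215.2145       430.4290
  3       237.50       204.8686       614.6059
  4       237.50       195.0201       780.0804
  5       237.50       185.6450       928.2252
  6    10,237.50     7,617.5897    45,705.5379
  Σ                  8,644.4207    48,684.9612
Price P = Σ PV = 8,644.4207.
Macaulay duration = Σ(t·PV) / P = 48,684.9612 / 8,644.4207 = 5.63195 half-year periods.
In years: 5.63195 / 2 = 2.81598 years.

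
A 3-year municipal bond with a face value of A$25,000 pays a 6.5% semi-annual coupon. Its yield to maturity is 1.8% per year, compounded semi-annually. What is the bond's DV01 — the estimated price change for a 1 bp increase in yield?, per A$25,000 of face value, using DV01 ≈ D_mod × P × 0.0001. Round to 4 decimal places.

A$7.8575

Periodic yield y = 0.009.
  t   CF        PV=CF/(1+0.009)^t    t·PV
  1       812.50       805.2527       805.2527
  2       812.50       798.0701     1,596.1402
  3       812.50       790.9515     2,372.8546
  4       812.50       783.8965     3,135.5859
  5       812.50       776.9043     3,884.5216
  6    25,812.50    24,461.4993   146,768.9955
  Σ                 28,416.5744   158,563.3505
P = 28,416.5744; D_Mac = 5.57996 half-year periods = 2.78998 yrs; D_mod = 2.76509 yrs.
DV01 ≈ 2.76509 × 28,416.5744 × 0.0001 = 7.857450.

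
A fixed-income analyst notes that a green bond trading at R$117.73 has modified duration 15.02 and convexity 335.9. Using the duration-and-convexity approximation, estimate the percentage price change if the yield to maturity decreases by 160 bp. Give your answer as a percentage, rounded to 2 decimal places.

+28.33%

Duration effect: -D_mod·Δy = -15.02 × (-0.016) = +0.240320
Convexity effect: ½·C·(Δy)² = 0.5 × 335.9 × (-0.016)² = +0.0429952
ΔP/P ≈ +0.240320 + 0.0429952 = +0.2833152
= +28.33152%.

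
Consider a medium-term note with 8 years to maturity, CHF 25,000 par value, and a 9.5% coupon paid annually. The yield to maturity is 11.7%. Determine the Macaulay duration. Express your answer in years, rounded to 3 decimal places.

5.816 years

Periodic yield y = 0.117. Discount each cash flow and weight by its year:
  t   CF        PV=CF/(1+0.117)^t    t·PV
  1     2,375.00     2,126.2310     2,126.2310
  2     2,375.00     1,903.5192     3,807.0385
  3     2,375.00     1,704.1354     5,112.4062
  4     2,375.00     1,525.6360     6,102.5439
  5     2,375.00     1,365.8335     6,829.1673
  6     2,375.00     1,222.7694     7,336.6166
  7     2,375.00     1,094.6906     7,662.8344
  8    27,375.00    11,296.1056    90,368.8446
  Σ                 22,238.9207   129,345.6825
Price P = Σ PV = 22,238.9207.
Macaulay duration = Σ(t·PV) / P = 129,345.6825 / 22,238.9207 = 5.81619 years.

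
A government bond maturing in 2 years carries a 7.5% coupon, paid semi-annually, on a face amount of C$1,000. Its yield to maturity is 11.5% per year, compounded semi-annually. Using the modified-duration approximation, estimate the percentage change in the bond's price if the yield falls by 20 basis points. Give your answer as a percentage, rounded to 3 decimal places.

+0.357%

Periodic yield y = 0.0575. Modified duration first:
  t   CF        PV=CF/(1+0.0575)^t    t·PV
  1        37.50        35.4610        35.4610
  2        37.50        33.5329        67.0657
  3        37.50        31.7096        95.1287
  4     1,037.50       829.5959     3,318.3836
  Σ                    930.2993     3,516.0390
P = 930.2993; D_Mac = 3.77947 half-year periods = 1.88974 yrs; D_mod = 1.88974/(1+0.0575) = 1.78698 yrs.
ΔP/P ≈ -D_mod · Δy = -1.78698 × (-0.002) = +0.003574 = +0.3574%.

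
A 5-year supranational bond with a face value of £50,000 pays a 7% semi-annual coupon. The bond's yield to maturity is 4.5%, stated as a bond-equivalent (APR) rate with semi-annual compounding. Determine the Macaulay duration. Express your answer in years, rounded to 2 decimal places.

4.35 years

Periodic yield y = 0.0225. Discount each cash flow and weight by its period:
  t   CF        PV=CF/(1+0.0225)^t    t·PV
  1     1,750.00     1,711.4914     1,711.4914
  2     1,750.00     1,673.8303     3,347.6605
  3     1,750.00     1,636.9978     4,910.9934
  4     1,750.00     1,600.9759     6,403.9034
  5     1,750.00     1,565.7466     7,828.7328
  6     1,750.00     1,531.2925     9,187.7549
  7     1,750.00     1,497.5966    10,483.1759
  8     1,750.00     1,464.6421    11,717.1368
  9     1,750.00     1,432.4128    12,891.7154
  10   51,750.00    41,426.3993   414,263.9934
  Σ                 55,541.3852   482,746.5579
Price P = Σ PV = 55,541.3852.
Macaulay duration = Σ(t·PV) / P = 482,746.5579 / 55,541.3852 = 8.69165 half-year periods.
In years: 8.69165 / 2 = 4.34583 years.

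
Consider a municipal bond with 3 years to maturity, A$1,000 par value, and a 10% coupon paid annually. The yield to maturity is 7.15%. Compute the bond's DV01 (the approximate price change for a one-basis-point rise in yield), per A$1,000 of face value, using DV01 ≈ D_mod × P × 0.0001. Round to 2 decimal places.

Periodic yield y = 0.0715.
  t   CF        PV=CF/(1+0.0715)^t    t·PV
  1       100.00        93.3271        93.3271
  2       100.00        87.0995       174.1990
  3     1,100.00       894.1619     2,682.4857
  Σ                  1,074.5885     2,950.0118
P = 1,074.5885; D_Mac = 2.74525 yrs; D_mod = 2.56206 yrs.
DV01 ≈ 2.56206 × 1,074.5885 × 0.0001 = 0.275316.

A$0.28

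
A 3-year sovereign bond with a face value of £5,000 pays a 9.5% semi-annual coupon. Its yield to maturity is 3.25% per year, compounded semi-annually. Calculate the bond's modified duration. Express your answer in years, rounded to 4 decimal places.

2.6652 years

Periodic yield y = 0.01625. First find Macaulay duration:
  t   CF        PV=CF/(1+0.01625)^t    t·PV
  1       237.50       233.7023       233.7023
  2       237.50       229.9654       459.9308
  3       237.50       226.2882       678.8646
  4       237.50       222.6698       890.6793
  5       237.50       219.1093     1,095.5465
  6     5,237.50     4,754.6733    28,528.0400
  Σ                  5,886.4084    31,886.7636
P = 5,886.4084; Macaulay duration = 31,886.7636 / 5,886.4084 = 5.41702 half-year periods = 2.70851 years.
Modified duration = D_Mac / (1 + y) = 2.70851 / 1.01625 = 2.66520 years.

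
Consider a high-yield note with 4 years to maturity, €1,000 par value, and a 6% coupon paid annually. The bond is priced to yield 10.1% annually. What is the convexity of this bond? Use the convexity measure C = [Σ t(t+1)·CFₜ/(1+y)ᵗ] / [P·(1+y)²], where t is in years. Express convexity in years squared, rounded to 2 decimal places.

14.57

With y = 0.101:
  t   CF        PV=CF/(1+0.101)^t    t·PV        t(t+1)·PV
  1        60.00        54.4959        54.4959         108.9918
  2        60.00        49.4967        98.9935         296.9805
  3        60.00        44.9562       134.8685         539.4740
  4     1,060.00       721.3675     2,885.4701      14,427.3506
  Σ                    870.3164     3,173.8280      15,372.7969
P = 870.3164.
Convexity = Σ t(t+1)·PV / [P·(1+y)²] = 15,372.7969 / (870.3164 × 1.212201) = 14.57139.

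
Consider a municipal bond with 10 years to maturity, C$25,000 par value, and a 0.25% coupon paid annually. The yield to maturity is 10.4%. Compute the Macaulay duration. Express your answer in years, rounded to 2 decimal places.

Periodic yield y = 0.104. Discount each cash flow and weight by its year:
  t   CF        PV=CF/(1+0.104)^t    t·PV
  1        62.50        56.6123        56.6123
  2        62.50        51.2793       102.5585
  3        62.50        46.4486       139.3459
  4        62.50        42.0730       168.2921
  5        62.50        38.1096       190.5481
  6        62.50        34.5196       207.1175
  7        62.50        31.2677       218.8742
  8        62.50        28.3222       226.5778
  9        62.50        25.6542       230.8877
  10   25,062.50     9,318.2349    93,182.3494
  Σ                  9,672.5215    94,723.1636
Price P = Σ PV = 9,672.5215.
Macaulay duration = Σ(t·PV) / P = 94,723.1636 / 9,672.5215 = 9.79302 years.

9.79 years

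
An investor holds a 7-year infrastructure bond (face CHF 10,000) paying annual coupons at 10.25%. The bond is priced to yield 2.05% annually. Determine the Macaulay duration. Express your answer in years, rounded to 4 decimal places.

5.6664 years

Periodic yield y = 0.0205. Discount each cash flow and weight by its year:
  t   CF        PV=CF/(1+0.0205)^t    t·PV
  1     1,025.00     1,004.4096     1,004.4096
  2     1,025.00       984.2328     1,968.4657
  3     1,025.00       964.4614     2,893.3841
  4     1,025.00       945.0871     3,780.3483
  5     1,025.00       926.1020     4,630.5100
  6     1,025.00       907.4983     5,444.9897
  7    11,025.00     9,565.0564    66,955.3947
  Σ                 15,296.8476    86,677.5021
Price P = Σ PV = 15,296.8476.
Macaulay duration = Σ(t·PV) / P = 86,677.5021 / 15,296.8476 = 5.66636 years.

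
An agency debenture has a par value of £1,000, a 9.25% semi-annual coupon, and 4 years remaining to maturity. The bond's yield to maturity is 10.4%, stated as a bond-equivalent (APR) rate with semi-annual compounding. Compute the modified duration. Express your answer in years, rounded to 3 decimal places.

Periodic yield y = 0.052. First find Macaulay duration:
  t   CF        PV=CF/(1+0.052)^t    t·PV
  1        46.25        43.9639        43.9639
  2        46.25        41.7908        83.5815
  3        46.25        39.7251       119.1752
  4        46.25        37.7615       151.0458
  5        46.25        35.8949       179.4746
  6        46.25        34.1207       204.7239
  7        46.25        32.4341       227.0385
  8     1,046.25       697.4443     5,579.5547
  Σ                    963.1351     6,588.5582
P = 963.1351; Macaulay duration = 6,588.5582 / 963.1351 = 6.84074 half-year periods = 3.42037 years.
Modified duration = D_Mac / (1 + y) = 3.42037 / 1.052 = 3.25130 years.

3.251 years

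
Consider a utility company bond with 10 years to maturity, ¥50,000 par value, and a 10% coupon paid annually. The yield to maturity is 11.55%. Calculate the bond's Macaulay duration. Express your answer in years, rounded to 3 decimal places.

6.597 years

Periodic yield y = 0.1155. Discount each cash flow and weight by its year:
  t   CF        PV=CF/(1+0.1155)^t    t·PV
  1     5,000.00     4,482.2949     4,482.2949
  2     5,000.00     4,018.1936     8,036.3872
  3     5,000.00     3,602.1457    10,806.4372
  4     5,000.00     3,229.1759    12,916.7037
  5     5,000.00     2,894.8238    14,474.1189
  6     5,000.00     2,595.0908    15,570.5447
  7     5,000.00     2,326.3925    16,284.7472
  8     5,000.00     2,085.5154    16,684.1234
  9     5,000.00     1,869.5790    16,826.2114
  10   55,000.00    18,436.0104   184,360.1035
  Σ                 45,539.2220   300,441.6723
Price P = Σ PV = 45,539.2220.
Macaulay duration = Σ(t·PV) / P = 300,441.6723 / 45,539.2220 = 6.59743 years.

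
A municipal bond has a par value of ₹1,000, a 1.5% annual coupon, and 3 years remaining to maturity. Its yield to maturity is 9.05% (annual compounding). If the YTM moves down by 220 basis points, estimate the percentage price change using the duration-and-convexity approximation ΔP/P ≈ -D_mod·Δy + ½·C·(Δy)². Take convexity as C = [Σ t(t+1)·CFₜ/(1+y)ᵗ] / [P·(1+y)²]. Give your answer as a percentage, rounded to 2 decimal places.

With y = 0.0905:
  t   CF        PV=CF/(1+0.0905)^t    t·PV        t(t+1)·PV
  1        15.00        13.7552        13.7552          27.5103
  2        15.00        12.6136        25.2273          75.6818
  3     1,015.00       782.6886     2,348.0659       9,392.2637
  Σ                    809.0574     2,387.0483       9,495.4558
P = 809.0574; D_Mac = 2.95041 yrs; D_mod = 2.70555 yrs; C = 9.86927.
Duration effect: -2.70555 × (-0.022) = +0.059522
Convexity effect: 0.5 × 9.86927 × (-0.022)² = +0.0023884
ΔP/P ≈ +0.059522 + 0.0023884 = +0.061911 = +6.1911%.

+6.19%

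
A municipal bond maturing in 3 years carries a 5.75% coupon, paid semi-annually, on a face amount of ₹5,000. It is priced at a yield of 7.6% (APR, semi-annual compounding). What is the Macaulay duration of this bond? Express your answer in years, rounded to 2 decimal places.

Periodic yield y = 0.038. Discount each cash flow and weight by its period:
  t   CF        PV=CF/(1+0.038)^t    t·PV
  1       143.75       138.4875       138.4875
  2       143.75       133.4176       266.8352
  3       143.75       128.5333       385.6000
  4       143.75       123.8279       495.3115
  5       143.75       119.2947       596.4734
  6     5,143.75     4,112.4036    24,674.4216
  Σ                  4,755.9646    26,557.1293
Price P = Σ PV = 4,755.9646.
Macaulay duration = Σ(t·PV) / P = 26,557.1293 / 4,755.9646 = 5.58396 half-year periods.
In years: 5.58396 / 2 = 2.79198 years.

2.79 years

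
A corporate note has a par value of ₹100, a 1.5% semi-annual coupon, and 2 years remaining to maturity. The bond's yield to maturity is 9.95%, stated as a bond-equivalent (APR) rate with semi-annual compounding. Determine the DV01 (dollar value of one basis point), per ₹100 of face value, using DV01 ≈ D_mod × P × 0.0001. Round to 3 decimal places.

Periodic yield y = 0.04975.
  t   CF        PV=CF/(1+0.04975)^t    t·PV
  1         0.75         0.7145         0.7145
  2         0.75         0.6806         1.3612
  3         0.75         0.6483         1.9450
  4       100.75        82.9663       331.8650
  Σ                     85.0097       335.8857
P = 85.0097; D_Mac = 3.95115 half-year periods = 1.97557 yrs; D_mod = 1.88195 yrs.
DV01 ≈ 1.88195 × 85.0097 × 0.0001 = 0.015998.

₹0.016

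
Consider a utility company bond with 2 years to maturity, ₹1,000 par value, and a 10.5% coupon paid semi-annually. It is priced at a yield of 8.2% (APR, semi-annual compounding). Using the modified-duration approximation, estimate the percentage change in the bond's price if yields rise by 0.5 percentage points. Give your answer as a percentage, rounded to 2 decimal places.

Periodic yield y = 0.041. Modified duration first:
  t   CF        PV=CF/(1+0.041)^t    t·PV
  1        52.50        50.4323        50.4323
  2        52.50        48.4460        96.8920
  3        52.50        46.5379       139.6138
  4     1,052.50       896.2294     3,584.9176
  Σ                  1,041.6456     3,871.8557
P = 1,041.6456; D_Mac = 3.71706 half-year periods = 1.85853 yrs; D_mod = 1.85853/(1+0.041) = 1.78533 yrs.
ΔP/P ≈ -D_mod · Δy = -1.78533 × (+0.005) = -0.008927 = -0.8927%.

-0.89%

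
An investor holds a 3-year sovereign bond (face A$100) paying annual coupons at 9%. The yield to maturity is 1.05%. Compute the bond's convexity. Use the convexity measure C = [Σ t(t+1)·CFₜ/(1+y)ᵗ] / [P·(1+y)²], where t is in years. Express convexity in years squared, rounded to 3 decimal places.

With y = 0.0105:
  t   CF        PV=CF/(1+0.0105)^t    t·PV        t(t+1)·PV
  1         9.00         8.9065         8.9065          17.8130
  2         9.00         8.8139        17.6279          52.8836
  3       109.00       105.6374       316.9121       1,267.6483
  Σ                    123.3578       343.4464       1,338.3449
P = 123.3578.
Convexity = Σ t(t+1)·PV / [P·(1+y)²] = 1,338.3449 / (123.3578 × 1.021110) = 10.62500.

10.625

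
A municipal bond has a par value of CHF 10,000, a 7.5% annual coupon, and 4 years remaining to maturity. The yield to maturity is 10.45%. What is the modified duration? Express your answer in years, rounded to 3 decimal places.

3.240 years

Periodic yield y = 0.1045. First find Macaulay duration:
  t   CF        PV=CF/(1+0.1045)^t    t·PV
  1       750.00       679.0403       679.0403
  2       750.00       614.7943     1,229.5886
  3       750.00       556.6268     1,669.8804
  4    10,750.00     7,223.4652    28,893.8607
  Σ                  9,073.9265    32,472.3699
P = 9,073.9265; Macaulay duration = 32,472.3699 / 9,073.9265 = 3.57865 years.
Modified duration = D_Mac / (1 + y) = 3.57865 / 1.1045 = 3.24006 years.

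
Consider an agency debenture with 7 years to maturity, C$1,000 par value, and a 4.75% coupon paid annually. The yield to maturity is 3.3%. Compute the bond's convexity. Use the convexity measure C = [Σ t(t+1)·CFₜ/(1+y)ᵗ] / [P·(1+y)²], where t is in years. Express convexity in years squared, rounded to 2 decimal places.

With y = 0.033:
  t   CF        PV=CF/(1+0.033)^t    t·PV        t(t+1)·PV
  1        47.50        45.9826        45.9826          91.9652
  2        47.50        44.5136        89.0273         267.0818
  3        47.50        43.0916       129.2748         517.0992
  4        47.50        41.7150       166.8600         834.3001
  5        47.50        40.3824       201.9119       1,211.4717
  6        47.50        39.0923       234.5540       1,641.8783
  7     1,047.50       834.5489     5,841.8422      46,734.7375
  Σ                  1,089.3264     6,709.4528      51,298.5338
P = 1,089.3264.
Convexity = Σ t(t+1)·PV / [P·(1+y)²] = 51,298.5338 / (1,089.3264 × 1.067089) = 44.13125.

44.13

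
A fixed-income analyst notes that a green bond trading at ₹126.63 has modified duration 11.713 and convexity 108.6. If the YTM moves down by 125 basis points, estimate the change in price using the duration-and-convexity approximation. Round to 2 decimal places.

+₹19.61

Duration effect: -D_mod·Δy = -11.713 × (-0.0125) = +0.1464125
Convexity effect: ½·C·(Δy)² = 0.5 × 108.6 × (-0.0125)² = +0.008484375
ΔP/P ≈ +0.1464125 + 0.008484375 = +0.154896875
ΔP ≈ 126.63 × (+0.154896875) = +19.61459128125.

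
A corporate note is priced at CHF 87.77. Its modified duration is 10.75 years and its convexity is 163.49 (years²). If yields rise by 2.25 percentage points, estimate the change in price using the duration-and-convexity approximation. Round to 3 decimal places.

Duration effect: -D_mod·Δy = -10.75 × (+0.0225) = -0.241875
Convexity effect: ½·C·(Δy)² = 0.5 × 163.49 × (0.0225)² = +0.04138340625
ΔP/P ≈ -0.241875 + 0.04138340625 = -0.20049159375
ΔP ≈ 87.77 × (-0.20049159375) = -17.5971471834375.

-CHF 17.597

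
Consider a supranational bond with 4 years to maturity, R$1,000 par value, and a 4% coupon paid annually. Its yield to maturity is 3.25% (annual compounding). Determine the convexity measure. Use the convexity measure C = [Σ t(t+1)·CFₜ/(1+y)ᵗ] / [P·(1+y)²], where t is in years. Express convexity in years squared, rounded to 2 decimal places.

17.38

With y = 0.0325:
  t   CF        PV=CF/(1+0.0325)^t    t·PV        t(t+1)·PV
  1        40.00        38.7409        38.7409          77.4818
  2        40.00        37.5215        75.0429         225.1288
  3        40.00        36.3404       109.0212         436.0849
  4     1,040.00       915.1096     3,660.4383      18,302.1914
  Σ                  1,027.7124     3,883.2434      19,040.8870
P = 1,027.7124.
Convexity = Σ t(t+1)·PV / [P·(1+y)²] = 19,040.8870 / (1,027.7124 × 1.066056) = 17.37943.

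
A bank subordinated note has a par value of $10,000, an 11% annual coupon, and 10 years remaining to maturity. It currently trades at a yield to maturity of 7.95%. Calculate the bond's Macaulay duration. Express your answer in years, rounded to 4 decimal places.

6.8540 years

Periodic yield y = 0.0795. Discount each cash flow and weight by its year:
  t   CF        PV=CF/(1+0.0795)^t    t·PV
  1     1,100.00     1,018.9903     1,018.9903
  2     1,100.00       943.9465     1,887.8930
  3     1,100.00       874.4294     2,623.2882
  4     1,100.00       810.0319     3,240.1274
  5     1,100.00       750.3769     3,751.8845
  6     1,100.00       695.1152     4,170.6914
  7     1,100.00       643.9233     4,507.4633
  8     1,100.00       596.5015     4,772.0117
  9     1,100.00       552.5720     4,973.1479
  10   11,100.00     5,165.3114    51,653.1144
  Σ                 12,051.1984    82,598.6120
Price P = Σ PV = 12,051.1984.
Macaulay duration = Σ(t·PV) / P = 82,598.6120 / 12,051.1984 = 6.85397 years.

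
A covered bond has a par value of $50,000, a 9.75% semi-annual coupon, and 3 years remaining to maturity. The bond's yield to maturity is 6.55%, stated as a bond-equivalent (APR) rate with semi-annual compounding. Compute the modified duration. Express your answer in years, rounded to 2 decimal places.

Periodic yield y = 0.03275. First find Macaulay duration:
  t   CF        PV=CF/(1+0.03275)^t    t·PV
  1     2,437.50     2,360.2033     2,360.2033
  2     2,437.50     2,285.3579     4,570.7157
  3     2,437.50     2,212.8859     6,638.6576
  4     2,437.50     2,142.7120     8,570.8482
  5     2,437.50     2,074.7635    10,373.8177
  6    52,437.50    43,218.6062   259,311.6369
  Σ                 54,294.5288   291,825.8794
P = 54,294.5288; Macaulay duration = 291,825.8794 / 54,294.5288 = 5.37487 half-year periods = 2.68743 years.
Modified duration = D_Mac / (1 + y) = 2.68743 / 1.03275 = 2.60221 years.

2.60 years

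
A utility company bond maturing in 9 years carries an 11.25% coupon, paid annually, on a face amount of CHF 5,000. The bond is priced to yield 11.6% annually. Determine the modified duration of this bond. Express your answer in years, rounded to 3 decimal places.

5.441 years

Periodic yield y = 0.116. First find Macaulay duration:
  t   CF        PV=CF/(1+0.116)^t    t·PV
  1       562.50       504.0323       504.0323
  2       562.50       451.6418       903.2836
  3       562.50       404.6970     1,214.0909
  4       562.50       362.6317     1,450.5267
  5       562.50       324.9388     1,624.6939
  6       562.50       291.1638     1,746.9827
  7       562.50       260.8995     1,826.2962
  8       562.50       233.7809     1,870.2470
  9     5,562.50     2,071.5350    18,643.8149
  Σ                  4,905.3206    29,783.9681
P = 4,905.3206; Macaulay duration = 29,783.9681 / 4,905.3206 = 6.07177 years.
Modified duration = D_Mac / (1 + y) = 6.07177 / 1.116 = 5.44065 years.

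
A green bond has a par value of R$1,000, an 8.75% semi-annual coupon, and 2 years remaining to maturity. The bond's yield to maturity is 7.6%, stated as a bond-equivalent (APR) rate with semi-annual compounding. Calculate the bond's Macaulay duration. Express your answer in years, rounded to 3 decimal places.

1.879 years

Periodic yield y = 0.038. Discount each cash flow and weight by its period:
  t   CF        PV=CF/(1+0.038)^t    t·PV
  1        43.75        42.1484        42.1484
  2        43.75        40.6054        81.2107
  3        43.75        39.1188       117.3565
  4     1,043.75       899.0981     3,596.3924
  Σ                  1,020.9707     3,837.1080
Price P = Σ PV = 1,020.9707.
Macaulay duration = Σ(t·PV) / P = 3,837.1080 / 1,020.9707 = 3.75829 half-year periods.
In years: 3.75829 / 2 = 1.87915 years.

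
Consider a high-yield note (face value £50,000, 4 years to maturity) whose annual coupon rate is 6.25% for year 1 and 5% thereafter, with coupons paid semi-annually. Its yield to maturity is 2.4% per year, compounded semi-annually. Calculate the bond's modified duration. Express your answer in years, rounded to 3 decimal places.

3.617 years

Periodic yield y = 0.012. First find Macaulay duration:
  t   CF        PV=CF/(1+0.012)^t    t·PV
  1     1,562.50     1,543.9723     1,543.9723
  2     1,562.50     1,525.6644     3,051.3287
  3     1,250.00     1,206.0588     3,618.1763
  4     1,250.00     1,191.7577     4,767.0308
  5     1,250.00     1,177.6262     5,888.1309
  6     1,250.00     1,163.6622     6,981.9734
  7     1,250.00     1,149.8639     8,049.0470
  8    51,250.00    46,585.3937   372,683.1492
  Σ                 55,543.9991   406,582.8087
P = 55,543.9991; Macaulay duration = 406,582.8087 / 55,543.9991 = 7.32001 half-year periods = 3.66001 years.
Modified duration = D_Mac / (1 + y) = 3.66001 / 1.012 = 3.61661 years.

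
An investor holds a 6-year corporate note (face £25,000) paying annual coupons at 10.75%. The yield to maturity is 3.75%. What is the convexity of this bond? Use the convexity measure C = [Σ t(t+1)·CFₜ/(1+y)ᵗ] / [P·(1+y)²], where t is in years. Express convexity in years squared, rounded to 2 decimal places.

29.70

With y = 0.0375:
  t   CF        PV=CF/(1+0.0375)^t    t·PV        t(t+1)·PV
  1     2,687.50     2,590.3614     2,590.3614       5,180.7229
  2     2,687.50     2,496.7339     4,993.4678      14,980.4035
  3     2,687.50     2,406.4905     7,219.4716      28,877.8863
  4     2,687.50     2,319.5089     9,278.0358      46,390.1789
  5     2,687.50     2,235.6713    11,178.3564      67,070.1381
  6    27,687.50    22,200.1092   133,200.6554     932,404.5876
  Σ                 34,248.8753   168,460.3484   1,094,903.9174
P = 34,248.8753.
Convexity = Σ t(t+1)·PV / [P·(1+y)²] = 1,094,903.9174 / (34,248.8753 × 1.076406) = 29.69980.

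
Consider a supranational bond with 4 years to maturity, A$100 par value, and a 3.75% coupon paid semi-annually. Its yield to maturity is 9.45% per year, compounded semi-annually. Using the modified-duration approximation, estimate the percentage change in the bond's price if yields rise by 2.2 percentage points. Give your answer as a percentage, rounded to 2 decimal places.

Periodic yield y = 0.04725. Modified duration first:
  t   CF        PV=CF/(1+0.04725)^t    t·PV
  1        1.875         1.7904         1.7904
  2        1.875         1.7096         3.4192
  3        1.875         1.6325         4.8975
  4        1.875         1.5588         6.2353
  5        1.875         1.4885         7.4425
  6        1.875         1.4213         8.5281
  7        1.875         1.3572         9.5005
  8      101.875        70.4149       563.3193
  Σ                     81.3733       605.1329
P = 81.3733; D_Mac = 7.43650 half-year periods = 3.71825 yrs; D_mod = 3.71825/(1+0.04725) = 3.55049 yrs.
ΔP/P ≈ -D_mod · Δy = -3.55049 × (+0.022) = -0.078111 = -7.8111%.

-7.81%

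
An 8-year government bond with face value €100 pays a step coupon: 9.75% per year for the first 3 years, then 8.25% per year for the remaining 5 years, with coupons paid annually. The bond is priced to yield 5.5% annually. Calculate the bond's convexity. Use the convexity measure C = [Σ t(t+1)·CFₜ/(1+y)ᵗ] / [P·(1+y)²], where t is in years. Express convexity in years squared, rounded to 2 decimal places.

45.42

With y = 0.055:
  t   CF        PV=CF/(1+0.055)^t    t·PV        t(t+1)·PV
  1         9.75         9.2417         9.2417          18.4834
  2         9.75         8.7599        17.5198          52.5595
  3         9.75         8.3032        24.9097          99.6388
  4         8.25         6.6595        26.6382         133.1908
  5         8.25         6.3124        31.5618         189.3708
  6         8.25         5.9833        35.8997         251.2977
  7         8.25         5.6714        39.6995         317.5958
  8       108.25        70.5356       564.2846       5,078.5616
  Σ                    121.4670       749.7549       6,140.6983
P = 121.4670.
Convexity = Σ t(t+1)·PV / [P·(1+y)²] = 6,140.6983 / (121.4670 × 1.113025) = 45.42079.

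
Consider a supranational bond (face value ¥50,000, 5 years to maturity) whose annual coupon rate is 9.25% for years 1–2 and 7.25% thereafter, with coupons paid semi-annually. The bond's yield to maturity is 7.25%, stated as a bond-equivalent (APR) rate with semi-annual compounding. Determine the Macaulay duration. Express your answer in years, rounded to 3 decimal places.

Periodic yield y = 0.03625. Discount each cash flow and weight by its period:
  t   CF        PV=CF/(1+0.03625)^t    t·PV
  1     2,312.50     2,231.6043     2,231.6043
  2     2,312.50     2,153.5386     4,307.0771
  3     2,312.50     2,078.2037     6,234.6111
  4     2,312.50     2,005.5042     8,022.0166
  5     1,812.50     1,516.8942     7,584.4711
  6     1,812.50     1,463.8304     8,782.9822
  7     1,812.50     1,412.6228     9,888.3596
  8     1,812.50     1,363.2066    10,905.6525
  9     1,812.50     1,315.5190    11,839.6710
  10   51,812.50    36,290.1792   362,901.7916
  Σ                 51,831.1029   432,698.2372
Price P = Σ PV = 51,831.1029.
Macaulay duration = Σ(t·PV) / P = 432,698.2372 / 51,831.1029 = 8.34824 half-year periods.
In years: 8.34824 / 2 = 4.17412 years.

4.174 years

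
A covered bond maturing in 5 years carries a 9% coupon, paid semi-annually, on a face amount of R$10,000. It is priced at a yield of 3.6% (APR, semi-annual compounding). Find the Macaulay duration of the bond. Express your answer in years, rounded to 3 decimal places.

4.238 years

Periodic yield y = 0.018. Discount each cash flow and weight by its period:
  t   CF        PV=CF/(1+0.018)^t    t·PV
  1       450.00       442.0432       442.0432
  2       450.00       434.2271       868.4543
  3       450.00       426.5492     1,279.6477
  4       450.00       419.0071     1,676.0285
  5       450.00       411.5983     2,057.9917
  6       450.00       404.3206     2,425.9235
  7       450.00       397.1715     2,780.2004
  8       450.00       390.1488     3,121.1905
  9       450.00       383.2503     3,449.2528
  10   10,450.00     8,742.5578    87,425.5776
  Σ                 12,450.8740   105,526.3103
Price P = Σ PV = 12,450.8740.
Macaulay duration = Σ(t·PV) / P = 105,526.3103 / 12,450.8740 = 8.47541 half-year periods.
In years: 8.47541 / 2 = 4.23771 years.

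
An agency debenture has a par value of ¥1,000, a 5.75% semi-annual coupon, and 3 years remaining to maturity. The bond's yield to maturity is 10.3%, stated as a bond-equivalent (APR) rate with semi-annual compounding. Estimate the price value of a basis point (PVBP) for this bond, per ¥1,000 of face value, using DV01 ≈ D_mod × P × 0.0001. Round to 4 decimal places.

Periodic yield y = 0.0515.
  t   CF        PV=CF/(1+0.0515)^t    t·PV
  1        28.75        27.3419        27.3419
  2        28.75        26.0028        52.0055
  3        28.75        24.7292        74.1876
  4        28.75        23.5180        94.0721
  5        28.75        22.3662       111.8308
  6     1,028.75       761.1218     4,566.7311
  Σ                    885.0799     4,926.1689
P = 885.0799; D_Mac = 5.56579 half-year periods = 2.78290 yrs; D_mod = 2.64660 yrs.
DV01 ≈ 2.64660 × 885.0799 × 0.0001 = 0.234245.

¥0.2342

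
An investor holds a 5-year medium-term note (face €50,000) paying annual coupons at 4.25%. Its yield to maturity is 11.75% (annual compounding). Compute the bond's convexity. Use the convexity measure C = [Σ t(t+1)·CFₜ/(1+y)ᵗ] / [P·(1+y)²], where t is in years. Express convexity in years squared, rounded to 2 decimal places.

With y = 0.1175:
  t   CF        PV=CF/(1+0.1175)^t    t·PV        t(t+1)·PV
  1     2,125.00     1,901.5660     1,901.5660       3,803.1320
  2     2,125.00     1,701.6251     3,403.2501      10,209.7503
  3     2,125.00     1,522.7070     4,568.1209      18,272.4838
  4     2,125.00     1,362.6013     5,450.4053      27,252.0265
  5    52,125.00    29,909.4488   149,547.2438     897,283.4629
  Σ                 36,397.9481   164,870.5862     956,820.8555
P = 36,397.9481.
Convexity = Σ t(t+1)·PV / [P·(1+y)²] = 956,820.8555 / (36,397.9481 × 1.248806) = 21.05032.

21.05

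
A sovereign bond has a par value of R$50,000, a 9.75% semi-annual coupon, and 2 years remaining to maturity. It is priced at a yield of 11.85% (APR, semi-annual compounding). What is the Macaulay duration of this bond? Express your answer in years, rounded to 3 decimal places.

Periodic yield y = 0.05925. Discount each cash flow and weight by its period:
  t   CF        PV=CF/(1+0.05925)^t    t·PV
  1     2,437.50     2,301.1565     2,301.1565
  2     2,437.50     2,172.4394     4,344.8789
  3     2,437.50     2,050.9223     6,152.7669
  4    52,437.50    41,653.1727   166,612.6910
  Σ                 48,177.6910   179,411.4932
Price P = Σ PV = 48,177.6910.
Macaulay duration = Σ(t·PV) / P = 179,411.4932 / 48,177.6910 = 3.72395 half-year periods.
In years: 3.72395 / 2 = 1.86198 years.

1.862 years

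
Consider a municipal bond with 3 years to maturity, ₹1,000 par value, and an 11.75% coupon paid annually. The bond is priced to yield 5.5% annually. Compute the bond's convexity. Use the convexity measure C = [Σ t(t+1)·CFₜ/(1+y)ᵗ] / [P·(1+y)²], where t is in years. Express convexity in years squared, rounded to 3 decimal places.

9.438

With y = 0.055:
  t   CF        PV=CF/(1+0.055)^t    t·PV        t(t+1)·PV
  1       117.50       111.3744       111.3744         222.7488
  2       117.50       105.5682       211.1363         633.4090
  3     1,117.50       951.6783     2,855.0348      11,420.1392
  Σ                  1,168.6208     3,177.5455      12,276.2970
P = 1,168.6208.
Convexity = Σ t(t+1)·PV / [P·(1+y)²] = 12,276.2970 / (1,168.6208 × 1.113025) = 9.43819.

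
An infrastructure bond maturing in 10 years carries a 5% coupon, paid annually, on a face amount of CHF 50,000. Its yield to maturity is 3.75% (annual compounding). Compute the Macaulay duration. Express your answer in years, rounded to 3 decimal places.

Periodic yield y = 0.0375. Discount each cash flow and weight by its year:
  t   CF        PV=CF/(1+0.0375)^t    t·PV
  1     2,500.00     2,409.6386     2,409.6386
  2     2,500.00     2,322.5432     4,645.0864
  3     2,500.00     2,238.5958     6,715.7875
  4     2,500.00     2,157.6827     8,630.7310
  5     2,500.00     2,079.6942    10,398.4710
  6     2,500.00     2,004.5245    12,027.1472
  7     2,500.00     1,932.0718    13,524.5029
  8     2,500.00     1,862.2379    14,897.9034
  9     2,500.00     1,794.9281    16,154.3530
  10   52,500.00    36,331.0751   363,310.7510
  Σ                 55,132.9920   452,714.3719
Price P = Σ PV = 55,132.9920.
Macaulay duration = Σ(t·PV) / P = 452,714.3719 / 55,132.9920 = 8.21132 years.

8.211 years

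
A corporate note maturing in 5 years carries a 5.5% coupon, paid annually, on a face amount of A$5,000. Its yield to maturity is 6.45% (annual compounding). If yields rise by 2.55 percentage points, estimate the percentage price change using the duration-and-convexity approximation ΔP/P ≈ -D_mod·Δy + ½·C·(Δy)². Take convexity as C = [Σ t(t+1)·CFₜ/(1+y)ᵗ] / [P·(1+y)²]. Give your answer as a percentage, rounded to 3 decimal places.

With y = 0.0645:
  t   CF        PV=CF/(1+0.0645)^t    t·PV        t(t+1)·PV
  1       275.00       258.3372       258.3372         516.6745
  2       275.00       242.6841       485.3682       1,456.1047
  3       275.00       227.9794       683.9383       2,735.7534
  4       275.00       214.1658       856.6630       4,283.3151
  5     5,275.00     3,859.1720    19,295.8600     115,775.1600
  Σ                  4,802.3386    21,580.1669     124,767.0077
P = 4,802.3386; D_Mac = 4.49368 yrs; D_mod = 4.22140 yrs; C = 22.92744.
Duration effect: -4.22140 × (+0.0255) = -0.107646
Convexity effect: 0.5 × 22.92744 × (0.0255)² = +0.0074543
ΔP/P ≈ -0.107646 + 0.0074543 = -0.100191 = -10.0191%.

-10.019%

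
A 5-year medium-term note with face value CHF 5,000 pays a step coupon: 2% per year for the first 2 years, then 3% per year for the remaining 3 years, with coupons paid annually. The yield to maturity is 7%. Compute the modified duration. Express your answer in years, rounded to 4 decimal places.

Periodic yield y = 0.07. First find Macaulay duration:
  t   CF        PV=CF/(1+0.07)^t    t·PV
  1       100.00        93.4579        93.4579
  2       100.00        87.3439       174.6877
  3       150.00       122.4447       367.3340
  4       150.00       114.4343       457.7371
  5     5,150.00     3,671.8788    18,359.3941
  Σ                  4,089.5596    19,452.6110
P = 4,089.5596; Macaulay duration = 19,452.6110 / 4,089.5596 = 4.75665 years.
Modified duration = D_Mac / (1 + y) = 4.75665 / 1.07 = 4.44547 years.

4.4455 years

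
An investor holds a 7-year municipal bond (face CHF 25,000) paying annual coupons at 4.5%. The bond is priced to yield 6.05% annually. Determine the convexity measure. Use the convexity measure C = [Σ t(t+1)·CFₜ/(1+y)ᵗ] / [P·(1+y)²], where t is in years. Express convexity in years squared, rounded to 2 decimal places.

With y = 0.0605:
  t   CF        PV=CF/(1+0.0605)^t    t·PV        t(t+1)·PV
  1     1,125.00     1,060.8204     1,060.8204       2,121.6407
  2     1,125.00     1,000.3021     2,000.6042       6,001.8125
  3     1,125.00       943.2363     2,829.7089      11,318.8355
  4     1,125.00       889.4260     3,557.7041      17,788.5204
  5     1,125.00       838.6855     4,193.4277      25,160.5664
  6     1,125.00       790.8397     4,745.0384      33,215.2691
  7    26,125.00    17,317.3562   121,221.4932     969,771.9452
  Σ                 22,840.6662   139,608.7969   1,065,378.5900
P = 22,840.6662.
Convexity = Σ t(t+1)·PV / [P·(1+y)²] = 1,065,378.5900 / (22,840.6662 × 1.124660) = 41.47380.

41.47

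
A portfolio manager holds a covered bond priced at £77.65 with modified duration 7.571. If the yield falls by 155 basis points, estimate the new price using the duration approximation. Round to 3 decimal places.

£86.762

Duration approximation: ΔP/P ≈ -D_mod · Δy = -7.571 × (-0.0155) = +0.1173505.
New price ≈ 77.65 × (1 + 0.1173505) = 86.762266325.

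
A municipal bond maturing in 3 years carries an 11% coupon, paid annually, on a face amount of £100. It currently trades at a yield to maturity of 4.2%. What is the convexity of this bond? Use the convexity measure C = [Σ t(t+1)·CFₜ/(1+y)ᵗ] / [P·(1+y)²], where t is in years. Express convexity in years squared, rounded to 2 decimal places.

9.76

With y = 0.042:
  t   CF        PV=CF/(1+0.042)^t    t·PV        t(t+1)·PV
  1        11.00        10.5566        10.5566          21.1132
  2        11.00        10.1311        20.2622          60.7867
  3       111.00        98.1115       294.3344       1,177.3377
  Σ                    118.7992       325.1533       1,259.2377
P = 118.7992.
Convexity = Σ t(t+1)·PV / [P·(1+y)²] = 1,259.2377 / (118.7992 × 1.085764) = 9.76245.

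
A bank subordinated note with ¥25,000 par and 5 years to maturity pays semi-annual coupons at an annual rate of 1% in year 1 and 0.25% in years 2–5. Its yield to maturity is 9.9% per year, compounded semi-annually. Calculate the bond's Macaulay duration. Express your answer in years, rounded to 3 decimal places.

Periodic yield y = 0.0495. Discount each cash flow and weight by its period:
  t   CF        PV=CF/(1+0.0495)^t    t·PV
  1       125.00       119.1043       119.1043
  2       125.00       113.4867       226.9735
  3        31.25        27.0335        81.1006
  4        31.25        25.7585       103.0339
  5        31.25        24.5436       122.7179
  6        31.25        23.3860       140.3158
  7        31.25        22.2830       155.9807
  8        31.25        21.2320       169.8558
  9        31.25        20.2306       182.0751
  10   25,031.25    15,440.3844   154,403.8441
  Σ                 15,837.4425   155,705.0018
Price P = Σ PV = 15,837.4425.
Macaulay duration = Σ(t·PV) / P = 155,705.0018 / 15,837.4425 = 9.83145 half-year periods.
In years: 9.83145 / 2 = 4.91572 years.

4.916 years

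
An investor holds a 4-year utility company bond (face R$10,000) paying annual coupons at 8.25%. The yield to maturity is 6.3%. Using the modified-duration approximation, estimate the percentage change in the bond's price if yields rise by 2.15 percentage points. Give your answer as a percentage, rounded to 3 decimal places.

-7.242%

Periodic yield y = 0.063. Modified duration first:
  t   CF        PV=CF/(1+0.063)^t    t·PV
  1       825.00       776.1054       776.1054
  2       825.00       730.1085     1,460.2171
  3       825.00       686.8377     2,060.5132
  4    10,825.00     8,478.0280    33,912.1120
  Σ                 10,671.0796    38,208.9477
P = 10,671.0796; D_Mac = 3.58061 yrs; D_mod = 3.58061/(1+0.063) = 3.36840 yrs.
ΔP/P ≈ -D_mod · Δy = -3.36840 × (+0.0215) = -0.072421 = -7.2421%.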